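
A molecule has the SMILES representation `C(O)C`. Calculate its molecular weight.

Atom tally by fragment:
  HOCH2 → C:1 H:3 O:1
  CH3 → C:1 H:3
Element totals:
  C: 2
  H: 6
  O: 1
Molecular formula: C2H6O.
  M = 2(12.011) + 6(1.008) + 15.999
    = 24.022 + 6.048 + 15.999 = 46.069

46.07 g/mol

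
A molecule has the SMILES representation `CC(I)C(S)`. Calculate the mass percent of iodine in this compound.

62.81%

Atom tally by fragment:
  CH3 → C:1 H:3
  CH(I) → C:1 H:1 I:1
  CH2SH → C:1 H:3 S:1
Element totals:
  C: 3
  H: 7
  I: 1
  S: 1
Molecular formula: C3H7IS.
Molar mass = 202.053 g/mol.
Mass from I: 1 × 126.904 = 126.904 g/mol.
%I = 126.904 / 202.053 × 100 = 62.81%.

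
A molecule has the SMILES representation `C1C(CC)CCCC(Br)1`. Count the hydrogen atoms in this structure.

Atom tally by fragment:
  cyclohexane ring core → C:6 H:12
  (− 2 ring H displaced by substituents)
  + C2H5 → C:2 H:5
  + Br → Br:1
Element totals:
  C: 8
  H: 15
  Br: 1

15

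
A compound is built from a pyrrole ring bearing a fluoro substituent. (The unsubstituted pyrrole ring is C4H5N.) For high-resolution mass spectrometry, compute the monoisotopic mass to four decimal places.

85.0328

Atom tally by fragment:
  pyrrole ring core → C:4 H:5 N:1
  (− 1 ring H displaced by substituents)
  + F → F:1
Element totals:
  C: 4
  H: 4
  F: 1
  N: 1
Molecular formula: C4H4FN.
  M = 4(12.0) + 4(1.007825) + 18.998403 + 14.003074
    = 48.000000 + 4.031300 + 18.998403 + 14.003074 = 85.032777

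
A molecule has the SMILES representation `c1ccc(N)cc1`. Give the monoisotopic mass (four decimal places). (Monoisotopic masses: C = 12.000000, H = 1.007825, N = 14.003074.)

93.0578

Atom tally by fragment:
  benzene ring core → C:6 H:6
  (− 1 ring H displaced by substituents)
  + NH2 → N:1 H:2
Element totals:
  C: 6
  H: 7
  N: 1
Molecular formula: C6H7N.
  M = 6(12.0) + 7(1.007825) + 14.003074
    = 72.000000 + 7.054775 + 14.003074 = 93.057849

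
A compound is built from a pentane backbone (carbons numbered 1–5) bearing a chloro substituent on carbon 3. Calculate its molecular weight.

106.59 g/mol

Atom tally by fragment:
  CH3 → C:1 H:3
  CH2 → C:1 H:2
  CH(Cl) → C:1 H:1 Cl:1
  CH2 → C:1 H:2
  CH3 → C:1 H:3
Element totals:
  C: 5
  H: 11
  Cl: 1
Molecular formula: C5H11Cl.
  M = 5(12.011) + 11(1.008) + 35.45
    = 60.055 + 11.088 + 35.450 = 106.593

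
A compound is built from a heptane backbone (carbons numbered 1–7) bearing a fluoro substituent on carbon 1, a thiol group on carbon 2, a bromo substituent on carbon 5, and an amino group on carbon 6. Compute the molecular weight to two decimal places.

Atom tally by fragment:
  FCH2 → C:1 H:2 F:1
  CH(SH) → C:1 H:2 S:1
  CH2 → C:1 H:2
  CH2 → C:1 H:2
  CH(Br) → C:1 H:1 Br:1
  CH(NH2) → C:1 H:3 N:1
  CH3 → C:1 H:3
Element totals:
  C: 7
  H: 15
  Br: 1
  F: 1
  N: 1
  S: 1
Molecular formula: C7H15BrFNS.
  M = 7(12.011) + 15(1.008) + 79.904 + 18.998 + 14.007 + 32.06
    = 84.077 + 15.120 + 79.904 + 18.998 + 14.007 + 32.060 = 244.166

244.17 g/mol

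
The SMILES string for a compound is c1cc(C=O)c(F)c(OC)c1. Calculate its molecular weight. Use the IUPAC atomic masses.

154.14 g/mol

Atom tally by fragment:
  benzene ring core → C:6 H:6
  (− 3 ring H displaced by substituents)
  + CHO → C:1 H:1 O:1
  + F → F:1
  + OCH3 → C:1 H:3 O:1
Element totals:
  C: 8
  H: 7
  F: 1
  O: 2
Molecular formula: C8H7FO2.
  M = 8(12.011) + 7(1.008) + 18.998 + 2(15.999)
    = 96.088 + 7.056 + 18.998 + 31.998 = 154.140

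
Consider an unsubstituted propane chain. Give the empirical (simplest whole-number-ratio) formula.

Atom tally by fragment:
  CH3 → C:1 H:3
  CH2 → C:1 H:2
  CH3 → C:1 H:3
Element totals:
  C: 3
  H: 8
Molecular formula: C3H8.
gcd of subscripts (3, 8) = 1, so the empirical formula equals the molecular formula.

C3H8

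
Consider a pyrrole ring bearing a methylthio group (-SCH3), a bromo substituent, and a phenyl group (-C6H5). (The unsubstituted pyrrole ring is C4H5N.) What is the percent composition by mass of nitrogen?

5.22%

Atom tally by fragment:
  pyrrole ring core → C:4 H:5 N:1
  (− 3 ring H displaced by substituents)
  + SCH3 → C:1 H:3 S:1
  + Br → Br:1
  + C6H5 → C:6 H:5
Element totals:
  C: 11
  H: 10
  Br: 1
  N: 1
  S: 1
Molecular formula: C11H10BrNS.
Molar mass = 268.172 g/mol.
Mass from N: 1 × 14.007 = 14.007 g/mol.
%N = 14.007 / 268.172 × 100 = 5.22%.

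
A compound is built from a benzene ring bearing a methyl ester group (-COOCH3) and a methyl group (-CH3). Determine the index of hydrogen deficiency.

5

Atom tally by fragment:
  benzene ring core → C:6 H:6
  (− 2 ring H displaced by substituents)
  + COOCH3 → C:2 H:3 O:2
  + CH3 → C:1 H:3
Element totals:
  C: 9
  H: 10
  O: 2
Molecular formula: C9H10O2.
DoU = (2C + 2 + N − H − X) / 2 = (2·9 + 2 + 0 − 10 − 0) / 2 = 5.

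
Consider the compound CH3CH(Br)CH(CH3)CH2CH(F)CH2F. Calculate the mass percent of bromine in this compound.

Atom tally by fragment:
  CH3 → C:1 H:3
  CH(Br) → C:1 H:1 Br:1
  CH(CH3) → C:2 H:4
  CH2 → C:1 H:2
  CH(F) → C:1 H:1 F:1
  CH2F → C:1 H:2 F:1
Element totals:
  C: 7
  H: 13
  Br: 1
  F: 2
Molecular formula: C7H13BrF2.
Molar mass = 215.081 g/mol.
Mass from Br: 1 × 79.904 = 79.904 g/mol.
%Br = 79.904 / 215.081 × 100 = 37.15%.

37.15%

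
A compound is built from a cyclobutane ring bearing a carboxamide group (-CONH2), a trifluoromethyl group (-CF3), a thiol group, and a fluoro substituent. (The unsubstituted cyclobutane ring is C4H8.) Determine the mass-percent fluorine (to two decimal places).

Atom tally by fragment:
  cyclobutane ring core → C:4 H:8
  (− 4 ring H displaced by substituents)
  + CONH2 → C:1 H:2 O:1 N:1
  + CF3 → C:1 F:3
  + SH → S:1 H:1
  + F → F:1
Element totals:
  C: 6
  H: 7
  F: 4
  N: 1
  O: 1
  S: 1
Molecular formula: C6H7F4NOS.
Molar mass = 217.180 g/mol.
Mass from F: 4 × 18.998 = 75.992 g/mol.
%F = 75.992 / 217.180 × 100 = 34.99%.

34.99%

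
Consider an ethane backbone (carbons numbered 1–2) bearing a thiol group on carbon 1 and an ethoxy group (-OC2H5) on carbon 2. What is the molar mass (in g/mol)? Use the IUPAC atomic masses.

106.18 g/mol

Atom tally by fragment:
  HSCH2 → C:1 H:3 S:1
  CH2OC2H5 → C:3 H:7 O:1
Element totals:
  C: 4
  H: 10
  O: 1
  S: 1
Molecular formula: C4H10OS.
  M = 4(12.011) + 10(1.008) + 15.999 + 32.06
    = 48.044 + 10.080 + 15.999 + 32.060 = 106.183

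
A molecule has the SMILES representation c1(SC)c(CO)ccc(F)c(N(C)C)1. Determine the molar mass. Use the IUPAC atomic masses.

Atom tally by fragment:
  benzene ring core → C:6 H:6
  (− 4 ring H displaced by substituents)
  + SCH3 → C:1 H:3 S:1
  + CH2OH → C:1 H:3 O:1
  + F → F:1
  + N(CH3)2 → N:1 C:2 H:6
Element totals:
  C: 10
  H: 14
  F: 1
  N: 1
  O: 1
  S: 1
Molecular formula: C10H14FNOS.
  M = 10(12.011) + 14(1.008) + 18.998 + 14.007 + 15.999 + 32.06
    = 120.110 + 14.112 + 18.998 + 14.007 + 15.999 + 32.060 = 215.286

215.29 g/mol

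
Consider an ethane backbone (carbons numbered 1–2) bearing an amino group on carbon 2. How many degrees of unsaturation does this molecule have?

0

Atom tally by fragment:
  CH3 → C:1 H:3
  CH2NH2 → C:1 H:4 N:1
Element totals:
  C: 2
  H: 7
  N: 1
Molecular formula: C2H7N.
DoU = (2C + 2 + N − H − X) / 2 = (2·2 + 2 + 1 − 7 − 0) / 2 = 0.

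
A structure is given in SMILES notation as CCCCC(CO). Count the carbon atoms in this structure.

Atom tally by fragment:
  CH3 → C:1 H:3
  CH2 → C:1 H:2
  CH2 → C:1 H:2
  CH2 → C:1 H:2
  CH2CH2OH → C:2 H:5 O:1
Element totals:
  C: 6
  H: 14
  O: 1

6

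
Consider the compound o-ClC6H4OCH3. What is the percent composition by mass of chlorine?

24.86%

Atom tally by fragment:
  benzene ring core → C:6 H:6
  (− 2 ring H displaced by substituents)
  + Cl → Cl:1
  + OCH3 → C:1 H:3 O:1
Element totals:
  C: 7
  H: 7
  Cl: 1
  O: 1
Molecular formula: C7H7ClO.
Molar mass = 142.582 g/mol.
Mass from Cl: 1 × 35.45 = 35.450 g/mol.
%Cl = 35.450 / 142.582 × 100 = 24.86%.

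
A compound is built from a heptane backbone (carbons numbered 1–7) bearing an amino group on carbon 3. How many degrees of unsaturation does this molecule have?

Atom tally by fragment:
  CH3 → C:1 H:3
  CH2 → C:1 H:2
  CH(NH2) → C:1 H:3 N:1
  CH2 → C:1 H:2
  CH2 → C:1 H:2
  CH2 → C:1 H:2
  CH3 → C:1 H:3
Element totals:
  C: 7
  H: 17
  N: 1
Molecular formula: C7H17N.
DoU = (2C + 2 + N − H − X) / 2 = (2·7 + 2 + 1 − 17 − 0) / 2 = 0.

0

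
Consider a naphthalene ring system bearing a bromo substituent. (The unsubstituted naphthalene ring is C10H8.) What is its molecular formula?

Atom tally by fragment:
  naphthalene ring system core → C:10 H:8
  (− 1 ring H displaced by substituents)
  + Br → Br:1
Element totals:
  C: 10
  H: 7
  Br: 1

C10H7Br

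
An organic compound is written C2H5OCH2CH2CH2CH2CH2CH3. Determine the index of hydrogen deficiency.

Atom tally by fragment:
  C2H5OCH2 → C:3 H:7 O:1
  CH2 → C:1 H:2
  CH2 → C:1 H:2
  CH2 → C:1 H:2
  CH2 → C:1 H:2
  CH3 → C:1 H:3
Element totals:
  C: 8
  H: 18
  O: 1
Molecular formula: C8H18O.
DoU = (2C + 2 + N − H − X) / 2 = (2·8 + 2 + 0 − 18 − 0) / 2 = 0.

0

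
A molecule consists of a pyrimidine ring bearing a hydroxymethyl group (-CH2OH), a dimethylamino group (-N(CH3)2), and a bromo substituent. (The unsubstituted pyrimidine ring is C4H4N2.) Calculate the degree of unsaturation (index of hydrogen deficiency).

4

Atom tally by fragment:
  pyrimidine ring core → C:4 H:4 N:2
  (− 3 ring H displaced by substituents)
  + CH2OH → C:1 H:3 O:1
  + N(CH3)2 → N:1 C:2 H:6
  + Br → Br:1
Element totals:
  C: 7
  H: 10
  Br: 1
  N: 3
  O: 1
Molecular formula: C7H10BrN3O.
DoU = (2C + 2 + N − H − X) / 2 = (2·7 + 2 + 3 − 10 − 1) / 2 = 4.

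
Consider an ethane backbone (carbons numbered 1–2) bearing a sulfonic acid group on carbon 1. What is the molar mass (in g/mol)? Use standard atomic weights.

Atom tally by fragment:
  HO3SCH2 → C:1 H:3 S:1 O:3
  CH3 → C:1 H:3
Element totals:
  C: 2
  H: 6
  O: 3
  S: 1
Molecular formula: C2H6O3S.
  M = 2(12.011) + 6(1.008) + 3(15.999) + 32.06
    = 24.022 + 6.048 + 47.997 + 32.060 = 110.127

110.13 g/mol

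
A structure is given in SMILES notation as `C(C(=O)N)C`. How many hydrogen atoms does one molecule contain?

Atom tally by fragment:
  H2NOCCH2 → C:2 H:4 O:1 N:1
  CH3 → C:1 H:3
Element totals:
  C: 3
  H: 7
  N: 1
  O: 1

7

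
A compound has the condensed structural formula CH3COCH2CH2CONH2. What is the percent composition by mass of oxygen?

Element totals:
  C: 5
  H: 9
  N: 1
  O: 2
Molecular formula: C5H9NO2.
Molar mass = 115.132 g/mol.
Mass from O: 2 × 15.999 = 31.998 g/mol.
%O = 31.998 / 115.132 × 100 = 27.79%.

27.79%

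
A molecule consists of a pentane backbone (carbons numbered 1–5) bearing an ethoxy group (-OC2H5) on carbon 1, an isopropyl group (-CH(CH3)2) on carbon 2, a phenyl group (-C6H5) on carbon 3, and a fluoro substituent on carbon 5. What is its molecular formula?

C16H25FO

Atom tally by fragment:
  C2H5OCH2 → C:3 H:7 O:1
  CH(CH(CH3)2) → C:4 H:8
  CH(C6H5) → C:7 H:6
  CH2 → C:1 H:2
  CH2F → C:1 H:2 F:1
Element totals:
  C: 16
  H: 25
  F: 1
  O: 1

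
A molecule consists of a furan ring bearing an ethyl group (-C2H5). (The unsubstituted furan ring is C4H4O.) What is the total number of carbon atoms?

Atom tally by fragment:
  furan ring core → C:4 H:4 O:1
  (− 1 ring H displaced by substituents)
  + C2H5 → C:2 H:5
Element totals:
  C: 6
  H: 8
  O: 1

6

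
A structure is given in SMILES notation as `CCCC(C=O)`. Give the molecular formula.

Atom tally by fragment:
  CH3 → C:1 H:3
  CH2 → C:1 H:2
  CH2 → C:1 H:2
  CH2CHO → C:2 H:3 O:1
Element totals:
  C: 5
  H: 10
  O: 1

C5H10O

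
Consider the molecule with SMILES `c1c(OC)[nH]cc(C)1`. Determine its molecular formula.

C6H9NO

Atom tally by fragment:
  pyrrole ring core → C:4 H:5 N:1
  (− 2 ring H displaced by substituents)
  + OCH3 → C:1 H:3 O:1
  + CH3 → C:1 H:3
Element totals:
  C: 6
  H: 9
  N: 1
  O: 1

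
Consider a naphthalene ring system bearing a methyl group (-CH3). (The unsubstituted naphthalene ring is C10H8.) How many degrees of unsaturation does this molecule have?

7

Atom tally by fragment:
  naphthalene ring system core → C:10 H:8
  (− 1 ring H displaced by substituents)
  + CH3 → C:1 H:3
Element totals:
  C: 11
  H: 10
Molecular formula: C11H10.
DoU = (2C + 2 + N − H − X) / 2 = (2·11 + 2 + 0 − 10 − 0) / 2 = 7.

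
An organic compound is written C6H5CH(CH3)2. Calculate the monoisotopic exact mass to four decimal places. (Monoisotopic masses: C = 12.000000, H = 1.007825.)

Atom tally by fragment:
  benzene ring core → C:6 H:6
  (− 1 ring H displaced by substituents)
  + CH(CH3)2 → C:3 H:7
Element totals:
  C: 9
  H: 12
Molecular formula: C9H12.
  M = 9(12.0) + 12(1.007825)
    = 108.000000 + 12.093900 = 120.093900

120.0939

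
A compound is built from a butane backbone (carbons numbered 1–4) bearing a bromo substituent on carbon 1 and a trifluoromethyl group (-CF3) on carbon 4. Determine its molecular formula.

C5H8BrF3

Atom tally by fragment:
  BrCH2 → C:1 H:2 Br:1
  CH2 → C:1 H:2
  CH2 → C:1 H:2
  CH2CF3 → C:2 H:2 F:3
Element totals:
  C: 5
  H: 8
  Br: 1
  F: 3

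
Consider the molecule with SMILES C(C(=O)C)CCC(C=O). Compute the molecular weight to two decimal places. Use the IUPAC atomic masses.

128.17 g/mol

Atom tally by fragment:
  CH3COCH2 → C:3 H:5 O:1
  CH2 → C:1 H:2
  CH2 → C:1 H:2
  CH2CHO → C:2 H:3 O:1
Element totals:
  C: 7
  H: 12
  O: 2
Molecular formula: C7H12O2.
  M = 7(12.011) + 12(1.008) + 2(15.999)
    = 84.077 + 12.096 + 31.998 = 128.171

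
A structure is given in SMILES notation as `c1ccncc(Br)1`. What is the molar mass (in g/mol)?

Atom tally by fragment:
  pyridine ring core → C:5 H:5 N:1
  (− 1 ring H displaced by substituents)
  + Br → Br:1
Element totals:
  C: 5
  H: 4
  Br: 1
  N: 1
Molecular formula: C5H4BrN.
  M = 5(12.011) + 4(1.008) + 79.904 + 14.007
    = 60.055 + 4.032 + 79.904 + 14.007 = 157.998

158.00 g/mol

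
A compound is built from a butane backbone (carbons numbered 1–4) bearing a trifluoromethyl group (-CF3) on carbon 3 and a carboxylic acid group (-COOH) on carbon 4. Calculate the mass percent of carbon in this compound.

42.36%

Atom tally by fragment:
  CH3 → C:1 H:3
  CH2 → C:1 H:2
  CH(CF3) → C:2 H:1 F:3
  CH2COOH → C:2 H:3 O:2
Element totals:
  C: 6
  H: 9
  F: 3
  O: 2
Molecular formula: C6H9F3O2.
Molar mass = 170.130 g/mol.
Mass from C: 6 × 12.011 = 72.066 g/mol.
%C = 72.066 / 170.130 × 100 = 42.36%.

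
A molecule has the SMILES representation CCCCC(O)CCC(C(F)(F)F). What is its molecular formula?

Atom tally by fragment:
  CH3 → C:1 H:3
  CH2 → C:1 H:2
  CH2 → C:1 H:2
  CH2 → C:1 H:2
  CH(OH) → C:1 H:2 O:1
  CH2 → C:1 H:2
  CH2 → C:1 H:2
  CH2CF3 → C:2 H:2 F:3
Element totals:
  C: 9
  H: 17
  F: 3
  O: 1

C9H17F3O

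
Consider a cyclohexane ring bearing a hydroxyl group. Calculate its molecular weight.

100.16 g/mol

Atom tally by fragment:
  cyclohexane ring core → C:6 H:12
  (− 1 ring H displaced by substituents)
  + OH → O:1 H:1
Element totals:
  C: 6
  H: 12
  O: 1
Molecular formula: C6H12O.
  M = 6(12.011) + 12(1.008) + 15.999
    = 72.066 + 12.096 + 15.999 = 100.161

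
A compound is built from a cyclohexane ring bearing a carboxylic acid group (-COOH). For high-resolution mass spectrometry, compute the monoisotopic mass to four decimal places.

Atom tally by fragment:
  cyclohexane ring core → C:6 H:12
  (− 1 ring H displaced by substituents)
  + COOH → C:1 H:1 O:2
Element totals:
  C: 7
  H: 12
  O: 2
Molecular formula: C7H12O2.
  M = 7(12.0) + 12(1.007825) + 2(15.994915)
    = 84.000000 + 12.093900 + 31.989830 = 128.083730

128.0837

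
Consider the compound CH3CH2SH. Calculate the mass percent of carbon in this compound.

38.66%

Element totals:
  C: 2
  H: 6
  S: 1
Molecular formula: C2H6S.
Molar mass = 62.130 g/mol.
Mass from C: 2 × 12.011 = 24.022 g/mol.
%C = 24.022 / 62.130 × 100 = 38.66%.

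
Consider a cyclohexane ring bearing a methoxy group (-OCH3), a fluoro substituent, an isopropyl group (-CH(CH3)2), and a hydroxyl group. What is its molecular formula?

C10H19FO2

Atom tally by fragment:
  cyclohexane ring core → C:6 H:12
  (− 4 ring H displaced by substituents)
  + OCH3 → C:1 H:3 O:1
  + F → F:1
  + CH(CH3)2 → C:3 H:7
  + OH → O:1 H:1
Element totals:
  C: 10
  H: 19
  F: 1
  O: 2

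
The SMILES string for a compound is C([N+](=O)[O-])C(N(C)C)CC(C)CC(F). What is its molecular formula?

Atom tally by fragment:
  O2NCH2 → C:1 H:2 N:1 O:2
  CH(N(CH3)2) → C:3 H:7 N:1
  CH2 → C:1 H:2
  CH(CH3) → C:2 H:4
  CH2 → C:1 H:2
  CH2F → C:1 H:2 F:1
Element totals:
  C: 9
  H: 19
  F: 1
  N: 2
  O: 2

C9H19FN2O2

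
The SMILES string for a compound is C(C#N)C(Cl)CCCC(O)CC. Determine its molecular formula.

Atom tally by fragment:
  NCCH2 → C:2 H:2 N:1
  CH(Cl) → C:1 H:1 Cl:1
  CH2 → C:1 H:2
  CH2 → C:1 H:2
  CH2 → C:1 H:2
  CH(OH) → C:1 H:2 O:1
  CH2 → C:1 H:2
  CH3 → C:1 H:3
Element totals:
  C: 9
  H: 16
  Cl: 1
  N: 1
  O: 1

C9H16ClNO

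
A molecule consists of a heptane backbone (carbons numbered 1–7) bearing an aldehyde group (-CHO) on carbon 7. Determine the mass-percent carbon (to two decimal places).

74.94%

Atom tally by fragment:
  CH3 → C:1 H:3
  CH2 → C:1 H:2
  CH2 → C:1 H:2
  CH2 → C:1 H:2
  CH2 → C:1 H:2
  CH2 → C:1 H:2
  CH2CHO → C:2 H:3 O:1
Element totals:
  C: 8
  H: 16
  O: 1
Molecular formula: C8H16O.
Molar mass = 128.215 g/mol.
Mass from C: 8 × 12.011 = 96.088 g/mol.
%C = 96.088 / 128.215 × 100 = 74.94%.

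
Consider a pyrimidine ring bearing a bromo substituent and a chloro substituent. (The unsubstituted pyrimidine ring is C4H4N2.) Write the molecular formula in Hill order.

C4H2BrClN2

Atom tally by fragment:
  pyrimidine ring core → C:4 H:4 N:2
  (− 2 ring H displaced by substituents)
  + Br → Br:1
  + Cl → Cl:1
Element totals:
  C: 4
  H: 2
  Br: 1
  Cl: 1
  N: 2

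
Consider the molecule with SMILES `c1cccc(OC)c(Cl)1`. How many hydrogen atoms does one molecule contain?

Atom tally by fragment:
  benzene ring core → C:6 H:6
  (− 2 ring H displaced by substituents)
  + OCH3 → C:1 H:3 O:1
  + Cl → Cl:1
Element totals:
  C: 7
  H: 7
  Cl: 1
  O: 1

7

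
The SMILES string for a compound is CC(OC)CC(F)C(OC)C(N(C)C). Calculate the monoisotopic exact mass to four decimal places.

207.1635

Atom tally by fragment:
  CH3 → C:1 H:3
  CH(OCH3) → C:2 H:4 O:1
  CH2 → C:1 H:2
  CH(F) → C:1 H:1 F:1
  CH(OCH3) → C:2 H:4 O:1
  CH2N(CH3)2 → C:3 H:8 N:1
Element totals:
  C: 10
  H: 22
  F: 1
  N: 1
  O: 2
Molecular formula: C10H22FNO2.
  M = 10(12.0) + 22(1.007825) + 18.998403 + 14.003074 + 2(15.994915)
    = 120.000000 + 22.172150 + 18.998403 + 14.003074 + 31.989830 = 207.163457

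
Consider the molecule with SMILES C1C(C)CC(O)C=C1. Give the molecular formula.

C7H12O

Atom tally by fragment:
  cyclohexene ring core → C:6 H:10
  (− 2 ring H displaced by substituents)
  + CH3 → C:1 H:3
  + OH → O:1 H:1
Element totals:
  C: 7
  H: 12
  O: 1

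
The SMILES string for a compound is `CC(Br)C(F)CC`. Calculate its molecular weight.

169.04 g/mol

Atom tally by fragment:
  CH3 → C:1 H:3
  CH(Br) → C:1 H:1 Br:1
  CH(F) → C:1 H:1 F:1
  CH2 → C:1 H:2
  CH3 → C:1 H:3
Element totals:
  C: 5
  H: 10
  Br: 1
  F: 1
Molecular formula: C5H10BrF.
  M = 5(12.011) + 10(1.008) + 79.904 + 18.998
    = 60.055 + 10.080 + 79.904 + 18.998 = 169.037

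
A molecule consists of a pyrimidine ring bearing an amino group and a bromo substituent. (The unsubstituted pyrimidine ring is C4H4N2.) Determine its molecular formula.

C4H4BrN3

Atom tally by fragment:
  pyrimidine ring core → C:4 H:4 N:2
  (− 2 ring H displaced by substituents)
  + NH2 → N:1 H:2
  + Br → Br:1
Element totals:
  C: 4
  H: 4
  Br: 1
  N: 3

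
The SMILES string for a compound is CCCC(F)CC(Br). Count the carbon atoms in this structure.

6

Atom tally by fragment:
  CH3 → C:1 H:3
  CH2 → C:1 H:2
  CH2 → C:1 H:2
  CH(F) → C:1 H:1 F:1
  CH2 → C:1 H:2
  CH2Br → C:1 H:2 Br:1
Element totals:
  C: 6
  H: 12
  Br: 1
  F: 1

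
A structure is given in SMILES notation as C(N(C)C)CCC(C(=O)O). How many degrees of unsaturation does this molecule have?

1

Atom tally by fragment:
  (CH3)2NCH2 → C:3 H:8 N:1
  CH2 → C:1 H:2
  CH2 → C:1 H:2
  CH2COOH → C:2 H:3 O:2
Element totals:
  C: 7
  H: 15
  N: 1
  O: 2
Molecular formula: C7H15NO2.
DoU = (2C + 2 + N − H − X) / 2 = (2·7 + 2 + 1 − 15 − 0) / 2 = 1.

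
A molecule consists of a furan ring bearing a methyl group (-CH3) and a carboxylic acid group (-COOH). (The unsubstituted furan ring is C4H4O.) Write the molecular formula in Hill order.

Atom tally by fragment:
  furan ring core → C:4 H:4 O:1
  (− 2 ring H displaced by substituents)
  + CH3 → C:1 H:3
  + COOH → C:1 H:1 O:2
Element totals:
  C: 6
  H: 6
  O: 3

C6H6O3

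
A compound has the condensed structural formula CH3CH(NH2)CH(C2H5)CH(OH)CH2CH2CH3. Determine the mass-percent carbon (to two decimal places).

67.87%

Atom tally by fragment:
  CH3 → C:1 H:3
  CH(NH2) → C:1 H:3 N:1
  CH(C2H5) → C:3 H:6
  CH(OH) → C:1 H:2 O:1
  CH2 → C:1 H:2
  CH2 → C:1 H:2
  CH3 → C:1 H:3
Element totals:
  C: 9
  H: 21
  N: 1
  O: 1
Molecular formula: C9H21NO.
Molar mass = 159.273 g/mol.
Mass from C: 9 × 12.011 = 108.099 g/mol.
%C = 108.099 / 159.273 × 100 = 67.87%.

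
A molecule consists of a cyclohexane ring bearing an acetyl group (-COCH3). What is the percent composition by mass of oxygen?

12.68%

Atom tally by fragment:
  cyclohexane ring core → C:6 H:12
  (− 1 ring H displaced by substituents)
  + COCH3 → C:2 H:3 O:1
Element totals:
  C: 8
  H: 14
  O: 1
Molecular formula: C8H14O.
Molar mass = 126.199 g/mol.
Mass from O: 1 × 15.999 = 15.999 g/mol.
%O = 15.999 / 126.199 × 100 = 12.68%.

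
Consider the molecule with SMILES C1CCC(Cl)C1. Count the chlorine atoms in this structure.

1

Atom tally by fragment:
  cyclopentane ring core → C:5 H:10
  (− 1 ring H displaced by substituents)
  + Cl → Cl:1
Element totals:
  C: 5
  H: 9
  Cl: 1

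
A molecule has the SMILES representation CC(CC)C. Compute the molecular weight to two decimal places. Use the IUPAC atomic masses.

Atom tally by fragment:
  CH3 → C:1 H:3
  CH(C2H5) → C:3 H:6
  CH3 → C:1 H:3
Element totals:
  C: 5
  H: 12
Molecular formula: C5H12.
  M = 5(12.011) + 12(1.008)
    = 60.055 + 12.096 = 72.151

72.15 g/mol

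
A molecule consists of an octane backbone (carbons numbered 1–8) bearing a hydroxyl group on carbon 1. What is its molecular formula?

Atom tally by fragment:
  HOCH2 → C:1 H:3 O:1
  CH2 → C:1 H:2
  CH2 → C:1 H:2
  CH2 → C:1 H:2
  CH2 → C:1 H:2
  CH2 → C:1 H:2
  CH2 → C:1 H:2
  CH3 → C:1 H:3
Element totals:
  C: 8
  H: 18
  O: 1

C8H18O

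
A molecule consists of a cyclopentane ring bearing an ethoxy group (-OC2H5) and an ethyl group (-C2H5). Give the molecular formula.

C9H18O

Atom tally by fragment:
  cyclopentane ring core → C:5 H:10
  (− 2 ring H displaced by substituents)
  + OC2H5 → C:2 H:5 O:1
  + C2H5 → C:2 H:5
Element totals:
  C: 9
  H: 18
  O: 1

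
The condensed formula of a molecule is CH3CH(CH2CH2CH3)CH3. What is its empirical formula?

C3H7

Element totals:
  C: 6
  H: 14
Molecular formula: C6H14.
gcd of subscripts = 2; dividing each by 2:
  C: 6/2 = 3
  H: 14/2 = 7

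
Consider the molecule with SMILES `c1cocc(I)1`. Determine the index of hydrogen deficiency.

3

Atom tally by fragment:
  furan ring core → C:4 H:4 O:1
  (− 1 ring H displaced by substituents)
  + I → I:1
Element totals:
  C: 4
  H: 3
  I: 1
  O: 1
Molecular formula: C4H3IO.
DoU = (2C + 2 + N − H − X) / 2 = (2·4 + 2 + 0 − 3 − 1) / 2 = 3.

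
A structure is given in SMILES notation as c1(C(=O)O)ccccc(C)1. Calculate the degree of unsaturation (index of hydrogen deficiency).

Atom tally by fragment:
  benzene ring core → C:6 H:6
  (− 2 ring H displaced by substituents)
  + COOH → C:1 H:1 O:2
  + CH3 → C:1 H:3
Element totals:
  C: 8
  H: 8
  O: 2
Molecular formula: C8H8O2.
DoU = (2C + 2 + N − H − X) / 2 = (2·8 + 2 + 0 − 8 − 0) / 2 = 5.

5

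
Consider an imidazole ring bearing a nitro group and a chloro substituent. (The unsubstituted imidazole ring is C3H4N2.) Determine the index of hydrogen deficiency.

Atom tally by fragment:
  imidazole ring core → C:3 H:4 N:2
  (− 2 ring H displaced by substituents)
  + NO2 → N:1 O:2
  + Cl → Cl:1
Element totals:
  C: 3
  H: 2
  Cl: 1
  N: 3
  O: 2
Molecular formula: C3H2ClN3O2.
DoU = (2C + 2 + N − H − X) / 2 = (2·3 + 2 + 3 − 2 − 1) / 2 = 4.

4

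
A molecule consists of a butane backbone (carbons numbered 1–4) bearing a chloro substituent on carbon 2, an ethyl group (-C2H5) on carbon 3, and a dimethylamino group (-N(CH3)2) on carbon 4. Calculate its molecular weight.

163.69 g/mol

Atom tally by fragment:
  CH3 → C:1 H:3
  CH(Cl) → C:1 H:1 Cl:1
  CH(C2H5) → C:3 H:6
  CH2N(CH3)2 → C:3 H:8 N:1
Element totals:
  C: 8
  H: 18
  Cl: 1
  N: 1
Molecular formula: C8H18ClN.
  M = 8(12.011) + 18(1.008) + 35.45 + 14.007
    = 96.088 + 18.144 + 35.450 + 14.007 = 163.689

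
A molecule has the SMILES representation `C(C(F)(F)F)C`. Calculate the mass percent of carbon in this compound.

36.74%

Atom tally by fragment:
  F3CCH2 → C:2 H:2 F:3
  CH3 → C:1 H:3
Element totals:
  C: 3
  H: 5
  F: 3
Molecular formula: C3H5F3.
Molar mass = 98.067 g/mol.
Mass from C: 3 × 12.011 = 36.033 g/mol.
%C = 36.033 / 98.067 × 100 = 36.74%.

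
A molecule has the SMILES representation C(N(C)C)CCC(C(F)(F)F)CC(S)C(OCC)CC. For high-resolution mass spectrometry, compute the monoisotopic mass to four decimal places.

Atom tally by fragment:
  (CH3)2NCH2 → C:3 H:8 N:1
  CH2 → C:1 H:2
  CH2 → C:1 H:2
  CH(CF3) → C:2 H:1 F:3
  CH2 → C:1 H:2
  CH(SH) → C:1 H:2 S:1
  CH(OC2H5) → C:3 H:6 O:1
  CH2 → C:1 H:2
  CH3 → C:1 H:3
Element totals:
  C: 14
  H: 28
  F: 3
  N: 1
  O: 1
  S: 1
Molecular formula: C14H28F3NOS.
  M = 14(12.0) + 28(1.007825) + 3(18.998403) + 14.003074 + 15.994915 + 31.972071
    = 168.000000 + 28.219100 + 56.995209 + 14.003074 + 15.994915 + 31.972071 = 315.184369

315.1844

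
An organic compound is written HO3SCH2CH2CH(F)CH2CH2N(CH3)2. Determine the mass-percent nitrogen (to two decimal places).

6.57%

Atom tally by fragment:
  HO3SCH2 → C:1 H:3 S:1 O:3
  CH2 → C:1 H:2
  CH(F) → C:1 H:1 F:1
  CH2 → C:1 H:2
  CH2N(CH3)2 → C:3 H:8 N:1
Element totals:
  C: 7
  H: 16
  F: 1
  N: 1
  O: 3
  S: 1
Molecular formula: C7H16FNO3S.
Molar mass = 213.267 g/mol.
Mass from N: 1 × 14.007 = 14.007 g/mol.
%N = 14.007 / 213.267 × 100 = 6.57%.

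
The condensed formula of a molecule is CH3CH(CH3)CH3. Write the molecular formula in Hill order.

Element totals:
  C: 4
  H: 10

C4H10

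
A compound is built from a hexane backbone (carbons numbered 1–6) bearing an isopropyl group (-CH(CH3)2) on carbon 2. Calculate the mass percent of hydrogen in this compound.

15.72%

Atom tally by fragment:
  CH3 → C:1 H:3
  CH(CH(CH3)2) → C:4 H:8
  CH2 → C:1 H:2
  CH2 → C:1 H:2
  CH2 → C:1 H:2
  CH3 → C:1 H:3
Element totals:
  C: 9
  H: 20
Molecular formula: C9H20.
Molar mass = 128.259 g/mol.
Mass from H: 20 × 1.008 = 20.160 g/mol.
%H = 20.160 / 128.259 × 100 = 15.72%.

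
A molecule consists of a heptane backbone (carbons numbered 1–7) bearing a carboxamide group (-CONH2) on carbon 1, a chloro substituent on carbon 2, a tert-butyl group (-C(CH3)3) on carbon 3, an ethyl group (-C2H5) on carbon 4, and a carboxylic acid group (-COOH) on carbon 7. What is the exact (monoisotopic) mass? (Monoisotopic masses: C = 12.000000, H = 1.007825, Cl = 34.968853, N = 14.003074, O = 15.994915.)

Atom tally by fragment:
  H2NOCCH2 → C:2 H:4 O:1 N:1
  CH(Cl) → C:1 H:1 Cl:1
  CH(C(CH3)3) → C:5 H:10
  CH(C2H5) → C:3 H:6
  CH2 → C:1 H:2
  CH2 → C:1 H:2
  CH2COOH → C:2 H:3 O:2
Element totals:
  C: 15
  H: 28
  Cl: 1
  N: 1
  O: 3
Molecular formula: C15H28ClNO3.
  M = 15(12.0) + 28(1.007825) + 34.968853 + 14.003074 + 3(15.994915)
    = 180.000000 + 28.219100 + 34.968853 + 14.003074 + 47.984745 = 305.175772

305.1758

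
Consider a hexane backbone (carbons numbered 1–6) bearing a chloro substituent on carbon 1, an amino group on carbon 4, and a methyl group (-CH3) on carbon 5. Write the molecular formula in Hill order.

Atom tally by fragment:
  ClCH2 → C:1 H:2 Cl:1
  CH2 → C:1 H:2
  CH2 → C:1 H:2
  CH(NH2) → C:1 H:3 N:1
  CH(CH3) → C:2 H:4
  CH3 → C:1 H:3
Element totals:
  C: 7
  H: 16
  Cl: 1
  N: 1

C7H16ClN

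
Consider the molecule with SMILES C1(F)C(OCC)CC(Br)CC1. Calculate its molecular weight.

Atom tally by fragment:
  cyclohexane ring core → C:6 H:12
  (− 3 ring H displaced by substituents)
  + F → F:1
  + OC2H5 → C:2 H:5 O:1
  + Br → Br:1
Element totals:
  C: 8
  H: 14
  Br: 1
  F: 1
  O: 1
Molecular formula: C8H14BrFO.
  M = 8(12.011) + 14(1.008) + 79.904 + 18.998 + 15.999
    = 96.088 + 14.112 + 79.904 + 18.998 + 15.999 = 225.101

225.10 g/mol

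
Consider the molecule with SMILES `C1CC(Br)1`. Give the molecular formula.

Atom tally by fragment:
  cyclopropane ring core → C:3 H:6
  (− 1 ring H displaced by substituents)
  + Br → Br:1
Element totals:
  C: 3
  H: 5
  Br: 1

C3H5Br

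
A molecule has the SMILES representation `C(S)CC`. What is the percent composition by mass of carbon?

Atom tally by fragment:
  HSCH2 → C:1 H:3 S:1
  CH2 → C:1 H:2
  CH3 → C:1 H:3
Element totals:
  C: 3
  H: 8
  S: 1
Molecular formula: C3H8S.
Molar mass = 76.157 g/mol.
Mass from C: 3 × 12.011 = 36.033 g/mol.
%C = 36.033 / 76.157 × 100 = 47.31%.

47.31%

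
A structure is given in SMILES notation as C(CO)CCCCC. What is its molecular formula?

Atom tally by fragment:
  HOCH2CH2 → C:2 H:5 O:1
  CH2 → C:1 H:2
  CH2 → C:1 H:2
  CH2 → C:1 H:2
  CH2 → C:1 H:2
  CH3 → C:1 H:3
Element totals:
  C: 7
  H: 16
  O: 1

C7H16O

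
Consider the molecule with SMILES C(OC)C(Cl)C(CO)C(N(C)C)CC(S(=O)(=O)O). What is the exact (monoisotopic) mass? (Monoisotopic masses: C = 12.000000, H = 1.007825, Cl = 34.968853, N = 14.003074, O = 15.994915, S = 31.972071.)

Atom tally by fragment:
  CH3OCH2 → C:2 H:5 O:1
  CH(Cl) → C:1 H:1 Cl:1
  CH(CH2OH) → C:2 H:4 O:1
  CH(N(CH3)2) → C:3 H:7 N:1
  CH2 → C:1 H:2
  CH2SO3H → C:1 H:3 S:1 O:3
Element totals:
  C: 10
  H: 22
  Cl: 1
  N: 1
  O: 5
  S: 1
Molecular formula: C10H22ClNO5S.
  M = 10(12.0) + 22(1.007825) + 34.968853 + 14.003074 + 5(15.994915) + 31.972071
    = 120.000000 + 22.172150 + 34.968853 + 14.003074 + 79.974575 + 31.972071 = 303.090723

303.0907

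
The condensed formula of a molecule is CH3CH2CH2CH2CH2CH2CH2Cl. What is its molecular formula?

Element totals:
  C: 7
  H: 15
  Cl: 1

C7H15Cl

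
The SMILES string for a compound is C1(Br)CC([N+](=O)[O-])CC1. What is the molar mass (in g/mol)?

194.03 g/mol

Atom tally by fragment:
  cyclopentane ring core → C:5 H:10
  (− 2 ring H displaced by substituents)
  + Br → Br:1
  + NO2 → N:1 O:2
Element totals:
  C: 5
  H: 8
  Br: 1
  N: 1
  O: 2
Molecular formula: C5H8BrNO2.
  M = 5(12.011) + 8(1.008) + 79.904 + 14.007 + 2(15.999)
    = 60.055 + 8.064 + 79.904 + 14.007 + 31.998 = 194.028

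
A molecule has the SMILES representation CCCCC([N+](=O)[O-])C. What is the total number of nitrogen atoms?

Atom tally by fragment:
  CH3 → C:1 H:3
  CH2 → C:1 H:2
  CH2 → C:1 H:2
  CH2 → C:1 H:2
  CH(NO2) → C:1 H:1 N:1 O:2
  CH3 → C:1 H:3
Element totals:
  C: 6
  H: 13
  N: 1
  O: 2

1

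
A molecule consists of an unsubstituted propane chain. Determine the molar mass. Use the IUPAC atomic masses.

44.10 g/mol

Atom tally by fragment:
  CH3 → C:1 H:3
  CH2 → C:1 H:2
  CH3 → C:1 H:3
Element totals:
  C: 3
  H: 8
Molecular formula: C3H8.
  M = 3(12.011) + 8(1.008)
    = 36.033 + 8.064 = 44.097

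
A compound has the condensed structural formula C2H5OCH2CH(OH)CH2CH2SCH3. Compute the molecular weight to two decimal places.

164.26 g/mol

Element totals:
  C: 7
  H: 16
  O: 2
  S: 1
Molecular formula: C7H16O2S.
  M = 7(12.011) + 16(1.008) + 2(15.999) + 32.06
    = 84.077 + 16.128 + 31.998 + 32.060 = 164.263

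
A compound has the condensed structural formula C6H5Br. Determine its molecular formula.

Element totals:
  C: 6
  H: 5
  Br: 1

C6H5Br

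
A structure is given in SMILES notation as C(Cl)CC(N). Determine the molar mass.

93.55 g/mol

Atom tally by fragment:
  ClCH2 → C:1 H:2 Cl:1
  CH2 → C:1 H:2
  CH2NH2 → C:1 H:4 N:1
Element totals:
  C: 3
  H: 8
  Cl: 1
  N: 1
Molecular formula: C3H8ClN.
  M = 3(12.011) + 8(1.008) + 35.45 + 14.007
    = 36.033 + 8.064 + 35.450 + 14.007 = 93.554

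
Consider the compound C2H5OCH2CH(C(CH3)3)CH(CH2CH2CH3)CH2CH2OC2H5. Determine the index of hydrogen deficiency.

Atom tally by fragment:
  C2H5OCH2 → C:3 H:7 O:1
  CH(C(CH3)3) → C:5 H:10
  CH(CH2CH2CH3) → C:4 H:8
  CH2 → C:1 H:2
  CH2OC2H5 → C:3 H:7 O:1
Element totals:
  C: 16
  H: 34
  O: 2
Molecular formula: C16H34O2.
DoU = (2C + 2 + N − H − X) / 2 = (2·16 + 2 + 0 − 34 − 0) / 2 = 0.

0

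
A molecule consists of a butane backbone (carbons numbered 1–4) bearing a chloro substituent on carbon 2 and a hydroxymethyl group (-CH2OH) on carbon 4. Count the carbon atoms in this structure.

Atom tally by fragment:
  CH3 → C:1 H:3
  CH(Cl) → C:1 H:1 Cl:1
  CH2 → C:1 H:2
  CH2CH2OH → C:2 H:5 O:1
Element totals:
  C: 5
  H: 11
  Cl: 1
  O: 1

5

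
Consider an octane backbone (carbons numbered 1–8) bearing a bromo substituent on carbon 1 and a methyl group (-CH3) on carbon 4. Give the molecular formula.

Atom tally by fragment:
  BrCH2 → C:1 H:2 Br:1
  CH2 → C:1 H:2
  CH2 → C:1 H:2
  CH(CH3) → C:2 H:4
  CH2 → C:1 H:2
  CH2 → C:1 H:2
  CH2 → C:1 H:2
  CH3 → C:1 H:3
Element totals:
  C: 9
  H: 19
  Br: 1

C9H19Br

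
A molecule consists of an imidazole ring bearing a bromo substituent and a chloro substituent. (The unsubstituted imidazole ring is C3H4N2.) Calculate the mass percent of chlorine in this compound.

19.54%

Atom tally by fragment:
  imidazole ring core → C:3 H:4 N:2
  (− 2 ring H displaced by substituents)
  + Br → Br:1
  + Cl → Cl:1
Element totals:
  C: 3
  H: 2
  Br: 1
  Cl: 1
  N: 2
Molecular formula: C3H2BrClN2.
Molar mass = 181.417 g/mol.
Mass from Cl: 1 × 35.45 = 35.450 g/mol.
%Cl = 35.450 / 181.417 × 100 = 19.54%.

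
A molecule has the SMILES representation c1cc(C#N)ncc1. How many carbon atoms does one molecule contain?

6

Atom tally by fragment:
  pyridine ring core → C:5 H:5 N:1
  (− 1 ring H displaced by substituents)
  + CN → C:1 N:1
Element totals:
  C: 6
  H: 4
  N: 2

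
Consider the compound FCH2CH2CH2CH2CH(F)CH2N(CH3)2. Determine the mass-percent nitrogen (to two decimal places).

Atom tally by fragment:
  FCH2 → C:1 H:2 F:1
  CH2 → C:1 H:2
  CH2 → C:1 H:2
  CH2 → C:1 H:2
  CH(F) → C:1 H:1 F:1
  CH2N(CH3)2 → C:3 H:8 N:1
Element totals:
  C: 8
  H: 17
  F: 2
  N: 1
Molecular formula: C8H17F2N.
Molar mass = 165.227 g/mol.
Mass from N: 1 × 14.007 = 14.007 g/mol.
%N = 14.007 / 165.227 × 100 = 8.48%.

8.48%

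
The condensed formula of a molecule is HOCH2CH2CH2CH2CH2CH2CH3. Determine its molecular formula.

Atom tally by fragment:
  HOCH2CH2 → C:2 H:5 O:1
  CH2 → C:1 H:2
  CH2 → C:1 H:2
  CH2 → C:1 H:2
  CH2 → C:1 H:2
  CH3 → C:1 H:3
Element totals:
  C: 7
  H: 16
  O: 1

C7H16O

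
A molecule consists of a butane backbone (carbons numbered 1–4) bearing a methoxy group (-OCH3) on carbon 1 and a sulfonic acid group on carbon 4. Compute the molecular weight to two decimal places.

168.21 g/mol

Atom tally by fragment:
  CH3OCH2 → C:2 H:5 O:1
  CH2 → C:1 H:2
  CH2 → C:1 H:2
  CH2SO3H → C:1 H:3 S:1 O:3
Element totals:
  C: 5
  H: 12
  O: 4
  S: 1
Molecular formula: C5H12O4S.
  M = 5(12.011) + 12(1.008) + 4(15.999) + 32.06
    = 60.055 + 12.096 + 63.996 + 32.060 = 168.207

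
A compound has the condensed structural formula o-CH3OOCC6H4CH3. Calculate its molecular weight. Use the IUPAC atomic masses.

Atom tally by fragment:
  benzene ring core → C:6 H:6
  (− 2 ring H displaced by substituents)
  + COOCH3 → C:2 H:3 O:2
  + CH3 → C:1 H:3
Element totals:
  C: 9
  H: 10
  O: 2
Molecular formula: C9H10O2.
  M = 9(12.011) + 10(1.008) + 2(15.999)
    = 108.099 + 10.080 + 31.998 = 150.177

150.18 g/mol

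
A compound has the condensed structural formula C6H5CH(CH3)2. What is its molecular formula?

C9H12

Element totals:
  C: 9
  H: 12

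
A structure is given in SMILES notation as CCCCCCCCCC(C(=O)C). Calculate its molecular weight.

184.32 g/mol

Atom tally by fragment:
  CH3 → C:1 H:3
  CH2 → C:1 H:2
  CH2 → C:1 H:2
  CH2 → C:1 H:2
  CH2 → C:1 H:2
  CH2 → C:1 H:2
  CH2 → C:1 H:2
  CH2 → C:1 H:2
  CH2 → C:1 H:2
  CH2COCH3 → C:3 H:5 O:1
Element totals:
  C: 12
  H: 24
  O: 1
Molecular formula: C12H24O.
  M = 12(12.011) + 24(1.008) + 15.999
    = 144.132 + 24.192 + 15.999 = 184.323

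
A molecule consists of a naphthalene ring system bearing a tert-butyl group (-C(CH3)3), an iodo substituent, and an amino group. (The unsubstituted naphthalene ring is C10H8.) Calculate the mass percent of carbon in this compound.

51.71%

Atom tally by fragment:
  naphthalene ring system core → C:10 H:8
  (− 3 ring H displaced by substituents)
  + C(CH3)3 → C:4 H:9
  + I → I:1
  + NH2 → N:1 H:2
Element totals:
  C: 14
  H: 16
  I: 1
  N: 1
Molecular formula: C14H16IN.
Molar mass = 325.193 g/mol.
Mass from C: 14 × 12.011 = 168.154 g/mol.
%C = 168.154 / 325.193 × 100 = 51.71%.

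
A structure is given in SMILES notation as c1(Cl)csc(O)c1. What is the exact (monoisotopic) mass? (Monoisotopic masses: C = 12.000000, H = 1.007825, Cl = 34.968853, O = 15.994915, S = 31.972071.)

Atom tally by fragment:
  thiophene ring core → C:4 H:4 S:1
  (− 2 ring H displaced by substituents)
  + Cl → Cl:1
  + OH → O:1 H:1
Element totals:
  C: 4
  H: 3
  Cl: 1
  O: 1
  S: 1
Molecular formula: C4H3ClOS.
  M = 4(12.0) + 3(1.007825) + 34.968853 + 15.994915 + 31.972071
    = 48.000000 + 3.023475 + 34.968853 + 15.994915 + 31.972071 = 133.959314

133.9593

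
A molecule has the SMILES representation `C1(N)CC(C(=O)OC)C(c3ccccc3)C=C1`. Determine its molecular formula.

C14H17NO2

Atom tally by fragment:
  cyclohexene ring core → C:6 H:10
  (− 3 ring H displaced by substituents)
  + NH2 → N:1 H:2
  + COOCH3 → C:2 H:3 O:2
  + C6H5 → C:6 H:5
Element totals:
  C: 14
  H: 17
  N: 1
  O: 2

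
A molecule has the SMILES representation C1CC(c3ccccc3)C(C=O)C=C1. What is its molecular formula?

C13H14O

Atom tally by fragment:
  cyclohexene ring core → C:6 H:10
  (− 2 ring H displaced by substituents)
  + C6H5 → C:6 H:5
  + CHO → C:1 H:1 O:1
Element totals:
  C: 13
  H: 14
  O: 1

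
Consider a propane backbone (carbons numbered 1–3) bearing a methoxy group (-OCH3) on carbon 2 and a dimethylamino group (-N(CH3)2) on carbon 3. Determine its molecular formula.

C6H15NO

Atom tally by fragment:
  CH3 → C:1 H:3
  CH(OCH3) → C:2 H:4 O:1
  CH2N(CH3)2 → C:3 H:8 N:1
Element totals:
  C: 6
  H: 15
  N: 1
  O: 1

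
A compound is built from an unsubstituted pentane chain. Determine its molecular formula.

C5H12

Atom tally by fragment:
  CH3 → C:1 H:3
  CH2 → C:1 H:2
  CH2 → C:1 H:2
  CH2 → C:1 H:2
  CH3 → C:1 H:3
Element totals:
  C: 5
  H: 12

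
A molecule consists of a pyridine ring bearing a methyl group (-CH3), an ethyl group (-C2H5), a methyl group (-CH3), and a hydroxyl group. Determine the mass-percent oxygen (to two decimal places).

10.58%

Atom tally by fragment:
  pyridine ring core → C:5 H:5 N:1
  (− 4 ring H displaced by substituents)
  + CH3 → C:1 H:3
  + C2H5 → C:2 H:5
  + CH3 → C:1 H:3
  + OH → O:1 H:1
Element totals:
  C: 9
  H: 13
  N: 1
  O: 1
Molecular formula: C9H13NO.
Molar mass = 151.209 g/mol.
Mass from O: 1 × 15.999 = 15.999 g/mol.
%O = 15.999 / 151.209 × 100 = 10.58%.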